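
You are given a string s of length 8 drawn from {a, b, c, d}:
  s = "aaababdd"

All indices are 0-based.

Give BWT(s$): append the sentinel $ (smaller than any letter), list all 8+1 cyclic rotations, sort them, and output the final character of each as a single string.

d$aabaadb

rank  rotation   last
    0  $aaababdd  d
    1  aaababdd$  $
    2  aababdd$a  a
    3  ababdd$aa  a
    4  abdd$aaab  b
    5  babdd$aaa  a
    6  bdd$aaaba  a
    7  d$aaababd  d
    8  dd$aaabab  b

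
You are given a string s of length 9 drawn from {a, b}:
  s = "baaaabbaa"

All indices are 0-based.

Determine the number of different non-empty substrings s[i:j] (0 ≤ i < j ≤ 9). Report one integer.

32

sorted suffixes:
  #0 SA[0]=8  'a'
  #1 SA[1]=7  'aa'
  #2 SA[2]=1  'aaaabbaa'
  #3 SA[3]=2  'aaabbaa'
  #4 SA[4]=3  'aabbaa'
  #5 SA[5]=4  'abbaa'
  #6 SA[6]=6  'baa'
  #7 SA[7]=0  'baaaabbaa'
  #8 SA[8]=5  'bbaa'

SA = [8, 7, 1, 2, 3, 4, 6, 0, 5]
i: (SA[i-1],SA[i]) lcp shared
  1: (8,7) 1 'a'
  2: (7,1) 2 'aa'
  3: (1,2) 3 'aaa'
  4: (2,3) 2 'aa'
  5: (3,4) 1 'a'
  6: (4,6) 0 ''
  7: (6,0) 3 'baa'
  8: (0,5) 1 'b'

n(n+1)/2 = 9·10/2 = 45
Σ LCP = 0 + 1 + 2 + 3 + 2 + 1 + 0 + 3 + 1 = 13
distinct = 45 − 13 = 32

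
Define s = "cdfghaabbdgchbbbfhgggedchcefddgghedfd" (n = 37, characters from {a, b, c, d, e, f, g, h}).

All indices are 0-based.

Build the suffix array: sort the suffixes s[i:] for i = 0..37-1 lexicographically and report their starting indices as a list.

[5, 6, 13, 7, 14, 8, 15, 0, 25, 11, 23, 36, 22, 28, 34, 1, 9, 29, 21, 33, 26, 35, 27, 2, 16, 10, 20, 19, 18, 30, 3, 31, 4, 12, 24, 32, 17]

sorted suffixes:
  #0 SA[0]=5  'aabbdgchbbbfhgggedchcefddgghedfd'
  #1 SA[1]=6  'abbdgchbbbfhgggedchcefddgghedfd'
  #2 SA[2]=13  'bbbfhgggedchcefddgghedfd'
  #3 SA[3]=7  'bbdgchbbbfhgggedchcefddgghedfd'
  #4 SA[4]=14  'bbfhgggedchcefddgghedfd'
  #5 SA[5]=8  'bdgchbbbfhgggedchcefddgghedfd'
  #6 SA[6]=15  'bfhgggedchcefddgghedfd'
  #7 SA[7]=0  'cdfghaabbdgchbbbfhgggedchcefddgghedfd'
  #8 SA[8]=25  'cefddgghedfd'
  #9 SA[9]=11  'chbbbfhgggedchcefddgghedfd'
  #10 SA[10]=23  'chcefddgghedfd'
  #11 SA[11]=36  'd'
  #12 SA[12]=22  'dchcefddgghedfd'
  #13 SA[13]=28  'ddgghedfd'
  #14 SA[14]=34  'dfd'
  #15 SA[15]=1  'dfghaabbdgchbbbfhgggedchcefddgghedfd'
  #16 SA[16]=9  'dgchbbbfhgggedchcefddgghedfd'
  #17 SA[17]=29  'dgghedfd'
  #18 SA[18]=21  'edchcefddgghedfd'
  #19 SA[19]=33  'edfd'
  #20 SA[20]=26  'efddgghedfd'
  #21 SA[21]=35  'fd'
  #22 SA[22]=27  'fddgghedfd'
  #23 SA[23]=2  'fghaabbdgchbbbfhgggedchcefddgghedfd'
  #24 SA[24]=16  'fhgggedchcefddgghedfd'
  #25 SA[25]=10  'gchbbbfhgggedchcefddgghedfd'
  #26 SA[26]=20  'gedchcefddgghedfd'
  #27 SA[27]=19  'ggedchcefddgghedfd'
  #28 SA[28]=18  'gggedchcefddgghedfd'
  #29 SA[29]=30  'gghedfd'
  #30 SA[30]=3  'ghaabbdgchbbbfhgggedchcefddgghedfd'
  #31 SA[31]=31  'ghedfd'
  #32 SA[32]=4  'haabbdgchbbbfhgggedchcefddgghedfd'
  #33 SA[33]=12  'hbbbfhgggedchcefddgghedfd'
  #34 SA[34]=24  'hcefddgghedfd'
  #35 SA[35]=32  'hedfd'
  #36 SA[36]=17  'hgggedchcefddgghedfd'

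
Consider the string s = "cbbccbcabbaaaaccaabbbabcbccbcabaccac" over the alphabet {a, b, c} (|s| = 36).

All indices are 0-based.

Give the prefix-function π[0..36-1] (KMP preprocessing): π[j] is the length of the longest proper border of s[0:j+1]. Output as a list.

[0, 0, 0, 1, 1, 2, 1, 0, 0, 0, 0, 0, 0, 0, 1, 1, 0, 0, 0, 0, 0, 0, 0, 1, 2, 1, 1, 2, 1, 0, 0, 0, 1, 1, 0, 1]

π[0] = 0
j=1 s[j]='b': π[1]=0 (border '')
j=2 s[j]='b': π[2]=0 (border '')
j=3 s[j]='c': π[3]=1 (border 'c')
j=4 s[j]='c': k: 1→0; π[4]=1 (border 'c')
j=5 s[j]='b': π[5]=2 (border 'cb')
j=6 s[j]='c': k: 2→0; π[6]=1 (border 'c')
j=7 s[j]='a': k: 1→0; π[7]=0 (border '')
j=8 s[j]='b': π[8]=0 (border '')
j=9 s[j]='b': π[9]=0 (border '')
j=10 s[j]='a': π[10]=0 (border '')
j=11 s[j]='a': π[11]=0 (border '')
j=12 s[j]='a': π[12]=0 (border '')
j=13 s[j]='a': π[13]=0 (border '')
j=14 s[j]='c': π[14]=1 (border 'c')
j=15 s[j]='c': k: 1→0; π[15]=1 (border 'c')
j=16 s[j]='a': k: 1→0; π[16]=0 (border '')
j=17 s[j]='a': π[17]=0 (border '')
j=18 s[j]='b': π[18]=0 (border '')
j=19 s[j]='b': π[19]=0 (border '')
j=20 s[j]='b': π[20]=0 (border '')
j=21 s[j]='a': π[21]=0 (border '')
j=22 s[j]='b': π[22]=0 (border '')
j=23 s[j]='c': π[23]=1 (border 'c')
j=24 s[j]='b': π[24]=2 (border 'cb')
j=25 s[j]='c': k: 2→0; π[25]=1 (border 'c')
j=26 s[j]='c': k: 1→0; π[26]=1 (border 'c')
j=27 s[j]='b': π[27]=2 (border 'cb')
j=28 s[j]='c': k: 2→0; π[28]=1 (border 'c')
j=29 s[j]='a': k: 1→0; π[29]=0 (border '')
j=30 s[j]='b': π[30]=0 (border '')
j=31 s[j]='a': π[31]=0 (border '')
j=32 s[j]='c': π[32]=1 (border 'c')
j=33 s[j]='c': k: 1→0; π[33]=1 (border 'c')
j=34 s[j]='a': k: 1→0; π[34]=0 (border '')
j=35 s[j]='c': π[35]=1 (border 'c')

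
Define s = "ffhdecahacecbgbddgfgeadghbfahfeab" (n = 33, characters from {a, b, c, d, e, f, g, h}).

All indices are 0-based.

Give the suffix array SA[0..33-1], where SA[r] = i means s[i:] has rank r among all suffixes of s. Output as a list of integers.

sorted suffixes:
  #0 SA[0]=31  'ab'
  #1 SA[1]=8  'acecbgbddgfgeadghbfahfeab'
  #2 SA[2]=21  'adghbfahfeab'
  #3 SA[3]=6  'ahacecbgbddgfgeadghbfahfeab'
  #4 SA[4]=27  'ahfeab'
  #5 SA[5]=32  'b'
  #6 SA[6]=14  'bddgfgeadghbfahfeab'
  #7 SA[7]=25  'bfahfeab'
  #8 SA[8]=12  'bgbddgfgeadghbfahfeab'
  #9 SA[9]=5  'cahacecbgbddgfgeadghbfahfeab'
  #10 SA[10]=11  'cbgbddgfgeadghbfahfeab'
  #11 SA[11]=9  'cecbgbddgfgeadghbfahfeab'
  #12 SA[12]=15  'ddgfgeadghbfahfeab'
  #13 SA[13]=3  'decahacecbgbddgfgeadghbfahfeab'
  #14 SA[14]=16  'dgfgeadghbfahfeab'
  #15 SA[15]=22  'dghbfahfeab'
  #16 SA[16]=30  'eab'
  #17 SA[17]=20  'eadghbfahfeab'
  #18 SA[18]=4  'ecahacecbgbddgfgeadghbfahfeab'
  #19 SA[19]=10  'ecbgbddgfgeadghbfahfeab'
  #20 SA[20]=26  'fahfeab'
  #21 SA[21]=29  'feab'
  #22 SA[22]=0  'ffhdecahacecbgbddgfgeadghbfahfeab'
  #23 SA[23]=18  'fgeadghbfahfeab'
  #24 SA[24]=1  'fhdecahacecbgbddgfgeadghbfahfeab'
  #25 SA[25]=13  'gbddgfgeadghbfahfeab'
  #26 SA[26]=19  'geadghbfahfeab'
  #27 SA[27]=17  'gfgeadghbfahfeab'
  #28 SA[28]=23  'ghbfahfeab'
  #29 SA[29]=7  'hacecbgbddgfgeadghbfahfeab'
  #30 SA[30]=24  'hbfahfeab'
  #31 SA[31]=2  'hdecahacecbgbddgfgeadghbfahfeab'
  #32 SA[32]=28  'hfeab'

[31, 8, 21, 6, 27, 32, 14, 25, 12, 5, 11, 9, 15, 3, 16, 22, 30, 20, 4, 10, 26, 29, 0, 18, 1, 13, 19, 17, 23, 7, 24, 2, 28]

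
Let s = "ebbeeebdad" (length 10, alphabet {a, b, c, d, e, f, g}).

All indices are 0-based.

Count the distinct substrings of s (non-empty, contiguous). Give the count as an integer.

47

rank→(start, suffix):
  0 → (8, 'ad')
  1 → (1, 'bbeeebdad')
  2 → (6, 'bdad')
  3 → (2, 'beeebdad')
  4 → (9, 'd')
  5 → (7, 'dad')
  6 → (0, 'ebbeeebdad')
  7 → (5, 'ebdad')
  8 → (4, 'eebdad')
  9 → (3, 'eeebdad')

SA = [8, 1, 6, 2, 9, 7, 0, 5, 4, 3]
[i] adj suffixes → lcp
  [1] 8/1 → 0 ('')
  [2] 1/6 → 1 ('b')
  [3] 6/2 → 1 ('b')
  [4] 2/9 → 0 ('')
  [5] 9/7 → 1 ('d')
  [6] 7/0 → 0 ('')
  [7] 0/5 → 2 ('eb')
  [8] 5/4 → 1 ('e')
  [9] 4/3 → 2 ('ee')

n(n+1)/2 = 10·11/2 = 55
Σ LCP = 0 + 0 + 1 + 1 + 0 + 1 + 0 + 2 + 1 + 2 = 8
distinct = 55 − 8 = 47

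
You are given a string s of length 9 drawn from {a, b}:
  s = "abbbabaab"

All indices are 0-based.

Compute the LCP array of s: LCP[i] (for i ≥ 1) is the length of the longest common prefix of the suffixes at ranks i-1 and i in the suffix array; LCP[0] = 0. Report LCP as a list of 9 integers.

rank | idx | suffix
   0 |   6 | aab
   1 |   7 | ab
   2 |   4 | abaab
   3 |   0 | abbbabaab
   4 |   8 | b
   5 |   5 | baab
   6 |   3 | babaab
   7 |   2 | bbabaab
   8 |   1 | bbbabaab

SA = [6, 7, 4, 0, 8, 5, 3, 2, 1]
[i] adj suffixes → lcp
  [1] 6/7 → 1 ('a')
  [2] 7/4 → 2 ('ab')
  [3] 4/0 → 2 ('ab')
  [4] 0/8 → 0 ('')
  [5] 8/5 → 1 ('b')
  [6] 5/3 → 2 ('ba')
  [7] 3/2 → 1 ('b')
  [8] 2/1 → 2 ('bb')

[0, 1, 2, 2, 0, 1, 2, 1, 2]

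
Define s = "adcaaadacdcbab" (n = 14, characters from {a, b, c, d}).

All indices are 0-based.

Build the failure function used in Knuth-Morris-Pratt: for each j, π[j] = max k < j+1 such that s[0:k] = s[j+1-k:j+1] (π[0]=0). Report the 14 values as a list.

π[0] = 0
j=1 s[j]='d': π[1]=0 (border '')
j=2 s[j]='c': π[2]=0 (border '')
j=3 s[j]='a': π[3]=1 (border 'a')
j=4 s[j]='a': k: 1→0; π[4]=1 (border 'a')
j=5 s[j]='a': k: 1→0; π[5]=1 (border 'a')
j=6 s[j]='d': π[6]=2 (border 'ad')
j=7 s[j]='a': k: 2→0; π[7]=1 (border 'a')
j=8 s[j]='c': k: 1→0; π[8]=0 (border '')
j=9 s[j]='d': π[9]=0 (border '')
j=10 s[j]='c': π[10]=0 (border '')
j=11 s[j]='b': π[11]=0 (border '')
j=12 s[j]='a': π[12]=1 (border 'a')
j=13 s[j]='b': k: 1→0; π[13]=0 (border '')

[0, 0, 0, 1, 1, 1, 2, 1, 0, 0, 0, 0, 1, 0]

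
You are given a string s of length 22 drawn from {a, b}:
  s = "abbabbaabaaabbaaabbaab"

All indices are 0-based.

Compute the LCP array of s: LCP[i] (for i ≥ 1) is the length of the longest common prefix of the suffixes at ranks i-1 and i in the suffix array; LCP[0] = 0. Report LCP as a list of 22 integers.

rank→(start, suffix):
  0 → (9, 'aaabbaaabbaab')
  1 → (14, 'aaabbaab')
  2 → (19, 'aab')
  3 → (6, 'aabaaabbaaabbaab')
  4 → (10, 'aabbaaabbaab')
  5 → (15, 'aabbaab')
  6 → (20, 'ab')
  7 → (7, 'abaaabbaaabbaab')
  8 → (11, 'abbaaabbaab')
  9 → (16, 'abbaab')
  10 → (3, 'abbaabaaabbaaabbaab')
  11 → (0, 'abbabbaabaaabbaaabbaab')
  12 → (21, 'b')
  13 → (8, 'baaabbaaabbaab')
  14 → (13, 'baaabbaab')
  15 → (18, 'baab')
  16 → (5, 'baabaaabbaaabbaab')
  17 → (2, 'babbaabaaabbaaabbaab')
  18 → (12, 'bbaaabbaab')
  19 → (17, 'bbaab')
  20 → (4, 'bbaabaaabbaaabbaab')
  21 → (1, 'bbabbaabaaabbaaabbaab')

SA = [9, 14, 19, 6, 10, 15, 20, 7, 11, 16, 3, 0, 21, 8, 13, 18, 5, 2, 12, 17, 4, 1]
rank  pair      lcp
   1  s[9:],s[14:]  7  'aaabbaa'
   2  s[14:],s[19:]  2  'aa'
   3  s[19:],s[6:]  3  'aab'
   4  s[6:],s[10:]  3  'aab'
   5  s[10:],s[15:]  6  'aabbaa'
   6  s[15:],s[20:]  1  'a'
   7  s[20:],s[7:]  2  'ab'
   8  s[7:],s[11:]  2  'ab'
   9  s[11:],s[16:]  5  'abbaa'
  10  s[16:],s[3:]  6  'abbaab'
  11  s[3:],s[0:]  4  'abba'
  12  s[0:],s[21:]  0  ''
  13  s[21:],s[8:]  1  'b'
  14  s[8:],s[13:]  8  'baaabbaa'
  15  s[13:],s[18:]  3  'baa'
  16  s[18:],s[5:]  4  'baab'
  17  s[5:],s[2:]  2  'ba'
  18  s[2:],s[12:]  1  'b'
  19  s[12:],s[17:]  4  'bbaa'
  20  s[17:],s[4:]  5  'bbaab'
  21  s[4:],s[1:]  3  'bba'

[0, 7, 2, 3, 3, 6, 1, 2, 2, 5, 6, 4, 0, 1, 8, 3, 4, 2, 1, 4, 5, 3]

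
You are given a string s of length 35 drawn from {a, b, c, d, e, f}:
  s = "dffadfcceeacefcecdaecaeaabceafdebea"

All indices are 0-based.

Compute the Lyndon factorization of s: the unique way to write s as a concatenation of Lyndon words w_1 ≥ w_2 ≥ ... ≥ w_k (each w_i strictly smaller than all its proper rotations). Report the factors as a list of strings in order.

["dff", "adfccee", "acefcecdaecae", "aabceafdebe", "a"]

emit factor 1: 'dff' (i=0, period=3)
emit factor 2: 'adfccee' (i=3, period=7)
emit factor 3: 'acefcecdaecae' (i=10, period=13)
emit factor 4: 'aabceafdebe' (i=23, period=11)
emit factor 5: 'a' (i=34, period=1)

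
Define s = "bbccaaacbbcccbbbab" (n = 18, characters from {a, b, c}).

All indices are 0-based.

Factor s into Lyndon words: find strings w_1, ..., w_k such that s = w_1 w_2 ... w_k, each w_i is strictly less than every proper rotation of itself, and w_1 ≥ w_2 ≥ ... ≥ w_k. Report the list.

["bbcc", "aaacbbcccbbbab"]

emit factor 1: 'bbcc' (i=0, period=4)
emit factor 2: 'aaacbbcccbbbab' (i=4, period=14)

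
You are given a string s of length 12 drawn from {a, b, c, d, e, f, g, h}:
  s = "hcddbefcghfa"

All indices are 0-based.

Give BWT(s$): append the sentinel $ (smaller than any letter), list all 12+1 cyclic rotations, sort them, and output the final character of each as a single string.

rank  rotation       last
    0  $hcddbefcghfa  a
    1  a$hcddbefcghf  f
    2  befcghfa$hcdd  d
    3  cddbefcghfa$h  h
    4  cghfa$hcddbef  f
    5  dbefcghfa$hcd  d
    6  ddbefcghfa$hc  c
    7  efcghfa$hcddb  b
    8  fa$hcddbefcgh  h
    9  fcghfa$hcddbe  e
   10  ghfa$hcddbefc  c
   11  hcddbefcghfa$  $
   12  hfa$hcddbefcg  g

afdhfdcbhec$g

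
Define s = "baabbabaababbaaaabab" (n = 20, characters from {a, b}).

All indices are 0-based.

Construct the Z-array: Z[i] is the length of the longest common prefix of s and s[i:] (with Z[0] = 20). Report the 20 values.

[20, 0, 0, 1, 2, 0, 4, 0, 0, 2, 0, 1, 3, 0, 0, 0, 0, 2, 0, 1]

Z[0]=20
i=1: fresh scan; Z[1]=0
i=2: fresh scan; Z[2]=0
i=3: fresh scan; Z[3]=1 grow→box=[3,4)
i=4: fresh scan; Z[4]=2 grow→box=[4,6)
i=5: min(r-i=1, Z[1]=0)=0; Z[5]=0
i=6: fresh scan; Z[6]=4 grow→box=[6,10)
i=7: min(r-i=3, Z[1]=0)=0; Z[7]=0
i=8: min(r-i=2, Z[2]=0)=0; Z[8]=0
i=9: min(r-i=1, Z[3]=1)=1; Z[9]=2 grow→box=[9,11)
i=10: min(r-i=1, Z[1]=0)=0; Z[10]=0
i=11: fresh scan; Z[11]=1 grow→box=[11,12)
i=12: fresh scan; Z[12]=3 grow→box=[12,15)
i=13: min(r-i=2, Z[1]=0)=0; Z[13]=0
i=14: min(r-i=1, Z[2]=0)=0; Z[14]=0
i=15: fresh scan; Z[15]=0
i=16: fresh scan; Z[16]=0
i=17: fresh scan; Z[17]=2 grow→box=[17,19)
i=18: min(r-i=1, Z[1]=0)=0; Z[18]=0
i=19: fresh scan; Z[19]=1 grow→box=[19,20)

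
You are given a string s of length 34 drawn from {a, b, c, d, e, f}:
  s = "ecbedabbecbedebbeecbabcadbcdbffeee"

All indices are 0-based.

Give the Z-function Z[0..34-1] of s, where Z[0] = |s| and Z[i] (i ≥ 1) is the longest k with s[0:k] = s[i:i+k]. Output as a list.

[34, 0, 0, 1, 0, 0, 0, 0, 5, 0, 0, 1, 0, 1, 0, 0, 1, 3, 0, 0, 0, 0, 0, 0, 0, 0, 0, 0, 0, 0, 0, 1, 1, 1]

Z[0]=34
i=1: fresh scan; Z[1]=0
i=2: fresh scan; Z[2]=0
i=3: fresh scan; Z[3]=1 scan→box=[3,4)
i=4: fresh scan; Z[4]=0
i=5: fresh scan; Z[5]=0
i=6: fresh scan; Z[6]=0
i=7: fresh scan; Z[7]=0
i=8: fresh scan; Z[8]=5 scan→box=[8,13)
i=9: min(r-i=4, Z[1]=0)=0; Z[9]=0
i=10: min(r-i=3, Z[2]=0)=0; Z[10]=0
i=11: min(r-i=2, Z[3]=1)=1; Z[11]=1
i=12: min(r-i=1, Z[4]=0)=0; Z[12]=0
i=13: fresh scan; Z[13]=1 scan→box=[13,14)
i=14: fresh scan; Z[14]=0
i=15: fresh scan; Z[15]=0
i=16: fresh scan; Z[16]=1 scan→box=[16,17)
i=17: fresh scan; Z[17]=3 scan→box=[17,20)
i=18: min(r-i=2, Z[1]=0)=0; Z[18]=0
i=19: min(r-i=1, Z[2]=0)=0; Z[19]=0
i=20: fresh scan; Z[20]=0
i=21: fresh scan; Z[21]=0
i=22: fresh scan; Z[22]=0
i=23: fresh scan; Z[23]=0
i=24: fresh scan; Z[24]=0
i=25: fresh scan; Z[25]=0
i=26: fresh scan; Z[26]=0
i=27: fresh scan; Z[27]=0
i=28: fresh scan; Z[28]=0
i=29: fresh scan; Z[29]=0
i=30: fresh scan; Z[30]=0
i=31: fresh scan; Z[31]=1 scan→box=[31,32)
i=32: fresh scan; Z[32]=1 scan→box=[32,33)
i=33: fresh scan; Z[33]=1 scan→box=[33,34)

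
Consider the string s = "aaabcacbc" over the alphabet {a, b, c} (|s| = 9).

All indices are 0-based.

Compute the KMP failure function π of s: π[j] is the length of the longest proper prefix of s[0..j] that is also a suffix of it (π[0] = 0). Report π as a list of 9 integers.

[0, 1, 2, 0, 0, 1, 0, 0, 0]

π[0] = 0
j=1 s[j]='a': π[1]=1 (border 'a')
j=2 s[j]='a': π[2]=2 (border 'aa')
j=3 s[j]='b': k: 2→1→0; π[3]=0 (border '')
j=4 s[j]='c': π[4]=0 (border '')
j=5 s[j]='a': π[5]=1 (border 'a')
j=6 s[j]='c': k: 1→0; π[6]=0 (border '')
j=7 s[j]='b': π[7]=0 (border '')
j=8 s[j]='c': π[8]=0 (border '')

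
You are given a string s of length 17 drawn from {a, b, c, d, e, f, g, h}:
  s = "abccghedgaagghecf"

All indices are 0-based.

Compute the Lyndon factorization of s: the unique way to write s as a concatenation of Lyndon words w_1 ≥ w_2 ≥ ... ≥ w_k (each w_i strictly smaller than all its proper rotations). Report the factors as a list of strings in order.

["abccghedg", "aagghecf"]

emit factor 1: 'abccghedg' (i=0, period=9)
emit factor 2: 'aagghecf' (i=9, period=8)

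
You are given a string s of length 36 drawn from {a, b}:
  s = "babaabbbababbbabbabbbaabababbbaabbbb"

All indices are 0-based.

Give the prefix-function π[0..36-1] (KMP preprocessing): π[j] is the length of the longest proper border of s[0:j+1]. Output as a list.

π[0] = 0
j=1 s[j]='a': π[1]=0 (border '')
j=2 s[j]='b': π[2]=1 (border 'b')
j=3 s[j]='a': π[3]=2 (border 'ba')
j=4 s[j]='a': k: 2→0; π[4]=0 (border '')
j=5 s[j]='b': π[5]=1 (border 'b')
j=6 s[j]='b': k: 1→0; π[6]=1 (border 'b')
j=7 s[j]='b': k: 1→0; π[7]=1 (border 'b')
j=8 s[j]='a': π[8]=2 (border 'ba')
j=9 s[j]='b': π[9]=3 (border 'bab')
j=10 s[j]='a': π[10]=4 (border 'baba')
j=11 s[j]='b': k: 4→2; π[11]=3 (border 'bab')
j=12 s[j]='b': k: 3→1→0; π[12]=1 (border 'b')
j=13 s[j]='b': k: 1→0; π[13]=1 (border 'b')
j=14 s[j]='a': π[14]=2 (border 'ba')
j=15 s[j]='b': π[15]=3 (border 'bab')
j=16 s[j]='b': k: 3→1→0; π[16]=1 (border 'b')
j=17 s[j]='a': π[17]=2 (border 'ba')
j=18 s[j]='b': π[18]=3 (border 'bab')
j=19 s[j]='b': k: 3→1→0; π[19]=1 (border 'b')
j=20 s[j]='b': k: 1→0; π[20]=1 (border 'b')
j=21 s[j]='a': π[21]=2 (border 'ba')
j=22 s[j]='a': k: 2→0; π[22]=0 (border '')
j=23 s[j]='b': π[23]=1 (border 'b')
j=24 s[j]='a': π[24]=2 (border 'ba')
j=25 s[j]='b': π[25]=3 (border 'bab')
j=26 s[j]='a': π[26]=4 (border 'baba')
j=27 s[j]='b': k: 4→2; π[27]=3 (border 'bab')
j=28 s[j]='b': k: 3→1→0; π[28]=1 (border 'b')
j=29 s[j]='b': k: 1→0; π[29]=1 (border 'b')
j=30 s[j]='a': π[30]=2 (border 'ba')
j=31 s[j]='a': k: 2→0; π[31]=0 (border '')
j=32 s[j]='b': π[32]=1 (border 'b')
j=33 s[j]='b': k: 1→0; π[33]=1 (border 'b')
j=34 s[j]='b': k: 1→0; π[34]=1 (border 'b')
j=35 s[j]='b': k: 1→0; π[35]=1 (border 'b')

[0, 0, 1, 2, 0, 1, 1, 1, 2, 3, 4, 3, 1, 1, 2, 3, 1, 2, 3, 1, 1, 2, 0, 1, 2, 3, 4, 3, 1, 1, 2, 0, 1, 1, 1, 1]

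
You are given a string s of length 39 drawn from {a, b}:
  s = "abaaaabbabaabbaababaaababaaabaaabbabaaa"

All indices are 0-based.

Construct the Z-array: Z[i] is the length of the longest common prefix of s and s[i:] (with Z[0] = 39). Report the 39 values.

[39, 0, 1, 1, 1, 2, 0, 0, 4, 0, 1, 2, 0, 0, 1, 3, 0, 5, 0, 1, 1, 3, 0, 5, 0, 1, 1, 5, 0, 1, 1, 2, 0, 0, 5, 0, 1, 1, 1]

Z[0]=39
i=1: i≥r, start 0; Z[1]=0
i=2: i≥r, start 0; Z[2]=1 grow→box=[2,3)
i=3: i≥r, start 0; Z[3]=1 grow→box=[3,4)
i=4: i≥r, start 0; Z[4]=1 grow→box=[4,5)
i=5: i≥r, start 0; Z[5]=2 grow→box=[5,7)
i=6: min(r-i=1, Z[1]=0)=0; Z[6]=0
i=7: i≥r, start 0; Z[7]=0
i=8: i≥r, start 0; Z[8]=4 grow→box=[8,12)
i=9: min(r-i=3, Z[1]=0)=0; Z[9]=0
i=10: min(r-i=2, Z[2]=1)=1; Z[10]=1
i=11: min(r-i=1, Z[3]=1)=1; Z[11]=2 grow→box=[11,13)
i=12: min(r-i=1, Z[1]=0)=0; Z[12]=0
i=13: i≥r, start 0; Z[13]=0
i=14: i≥r, start 0; Z[14]=1 grow→box=[14,15)
i=15: i≥r, start 0; Z[15]=3 grow→box=[15,18)
i=16: min(r-i=2, Z[1]=0)=0; Z[16]=0
i=17: min(r-i=1, Z[2]=1)=1; Z[17]=5 grow→box=[17,22)
i=18: min(r-i=4, Z[1]=0)=0; Z[18]=0
i=19: min(r-i=3, Z[2]=1)=1; Z[19]=1
i=20: min(r-i=2, Z[3]=1)=1; Z[20]=1
i=21: min(r-i=1, Z[4]=1)=1; Z[21]=3 grow→box=[21,24)
i=22: min(r-i=2, Z[1]=0)=0; Z[22]=0
i=23: min(r-i=1, Z[2]=1)=1; Z[23]=5 grow→box=[23,28)
i=24: min(r-i=4, Z[1]=0)=0; Z[24]=0
i=25: min(r-i=3, Z[2]=1)=1; Z[25]=1
i=26: min(r-i=2, Z[3]=1)=1; Z[26]=1
i=27: min(r-i=1, Z[4]=1)=1; Z[27]=5 grow→box=[27,32)
i=28: min(r-i=4, Z[1]=0)=0; Z[28]=0
i=29: min(r-i=3, Z[2]=1)=1; Z[29]=1
i=30: min(r-i=2, Z[3]=1)=1; Z[30]=1
i=31: min(r-i=1, Z[4]=1)=1; Z[31]=2 grow→box=[31,33)
i=32: min(r-i=1, Z[1]=0)=0; Z[32]=0
i=33: i≥r, start 0; Z[33]=0
i=34: i≥r, start 0; Z[34]=5 grow→box=[34,39)
i=35: min(r-i=4, Z[1]=0)=0; Z[35]=0
i=36: min(r-i=3, Z[2]=1)=1; Z[36]=1
i=37: min(r-i=2, Z[3]=1)=1; Z[37]=1
i=38: min(r-i=1, Z[4]=1)=1; Z[38]=1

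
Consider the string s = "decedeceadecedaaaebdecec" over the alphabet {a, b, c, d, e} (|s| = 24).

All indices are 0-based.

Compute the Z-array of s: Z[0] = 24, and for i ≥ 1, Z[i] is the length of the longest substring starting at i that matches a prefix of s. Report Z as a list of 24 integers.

[24, 0, 0, 0, 4, 0, 0, 0, 0, 5, 0, 0, 0, 1, 0, 0, 0, 0, 0, 4, 0, 0, 0, 0]

Z[0]=24
i=1: outside box; Z[1]=0
i=2: outside box; Z[2]=0
i=3: outside box; Z[3]=0
i=4: outside box; Z[4]=4 scan→box=[4,8)
i=5: min(r-i=3, Z[1]=0)=0; Z[5]=0
i=6: min(r-i=2, Z[2]=0)=0; Z[6]=0
i=7: min(r-i=1, Z[3]=0)=0; Z[7]=0
i=8: outside box; Z[8]=0
i=9: outside box; Z[9]=5 scan→box=[9,14)
i=10: min(r-i=4, Z[1]=0)=0; Z[10]=0
i=11: min(r-i=3, Z[2]=0)=0; Z[11]=0
i=12: min(r-i=2, Z[3]=0)=0; Z[12]=0
i=13: min(r-i=1, Z[4]=4)=1; Z[13]=1
i=14: outside box; Z[14]=0
i=15: outside box; Z[15]=0
i=16: outside box; Z[16]=0
i=17: outside box; Z[17]=0
i=18: outside box; Z[18]=0
i=19: outside box; Z[19]=4 scan→box=[19,23)
i=20: min(r-i=3, Z[1]=0)=0; Z[20]=0
i=21: min(r-i=2, Z[2]=0)=0; Z[21]=0
i=22: min(r-i=1, Z[3]=0)=0; Z[22]=0
i=23: outside box; Z[23]=0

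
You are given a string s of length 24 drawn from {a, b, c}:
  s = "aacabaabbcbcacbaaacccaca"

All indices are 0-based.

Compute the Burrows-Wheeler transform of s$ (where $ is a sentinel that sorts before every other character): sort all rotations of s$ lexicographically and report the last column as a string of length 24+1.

acbb$acacacacaacbaacbabca

rank  rotation                   last
    0  $aacabaabbcbcacbaaacccaca  a
    1  a$aacabaabbcbcacbaaacccac  c
    2  aaacccaca$aacabaabbcbcacb  b
    3  aabbcbcacbaaacccaca$aacab  b
    4  aacabaabbcbcacbaaacccaca$  $
    5  aacccaca$aacabaabbcbcacba  a
    6  abaabbcbcacbaaacccaca$aac  c
    7  abbcbcacbaaacccaca$aacaba  a
    8  aca$aacabaabbcbcacbaaaccc  c
    9  acabaabbcbcacbaaacccaca$a  a
   10  acbaaacccaca$aacabaabbcbc  c
   11  acccaca$aacabaabbcbcacbaa  a
   12  baaacccaca$aacabaabbcbcac  c
   13  baabbcbcacbaaacccaca$aaca  a
   14  bbcbcacbaaacccaca$aacabaa  a
   15  bcacbaaacccaca$aacabaabbc  c
   16  bcbcacbaaacccaca$aacabaab  b
   17  ca$aacabaabbcbcacbaaaccca  a
   18  cabaabbcbcacbaaacccaca$aa  a
   19  caca$aacabaabbcbcacbaaacc  c
   20  cacbaaacccaca$aacabaabbcb  b
   21  cbaaacccaca$aacabaabbcbca  a
   22  cbcacbaaacccaca$aacabaabb  b
   23  ccaca$aacabaabbcbcacbaaac  c
   24  cccaca$aacabaabbcbcacbaaa  a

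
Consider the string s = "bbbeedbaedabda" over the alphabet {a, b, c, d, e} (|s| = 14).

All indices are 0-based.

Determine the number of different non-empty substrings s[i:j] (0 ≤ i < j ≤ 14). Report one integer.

92

rank | idx | suffix
   0 |  13 | a
   1 |  10 | abda
   2 |   7 | aedabda
   3 |   6 | baedabda
   4 |   0 | bbbeedbaedabda
   5 |   1 | bbeedbaedabda
   6 |  11 | bda
   7 |   2 | beedbaedabda
   8 |  12 | da
   9 |   9 | dabda
  10 |   5 | dbaedabda
  11 |   8 | edabda
  12 |   4 | edbaedabda
  13 |   3 | eedbaedabda

SA = [13, 10, 7, 6, 0, 1, 11, 2, 12, 9, 5, 8, 4, 3]
[i] adj suffixes → lcp
  [1] 13/10 → 1 ('a')
  [2] 10/7 → 1 ('a')
  [3] 7/6 → 0 ('')
  [4] 6/0 → 1 ('b')
  [5] 0/1 → 2 ('bb')
  [6] 1/11 → 1 ('b')
  [7] 11/2 → 1 ('b')
  [8] 2/12 → 0 ('')
  [9] 12/9 → 2 ('da')
  [10] 9/5 → 1 ('d')
  [11] 5/8 → 0 ('')
  [12] 8/4 → 2 ('ed')
  [13] 4/3 → 1 ('e')

n(n+1)/2 = 14·15/2 = 105
Σ LCP = 0 + 1 + 1 + 0 + 1 + 2 + 1 + 1 + 0 + 2 + 1 + 0 + 2 + 1 = 13
distinct = 105 − 13 = 92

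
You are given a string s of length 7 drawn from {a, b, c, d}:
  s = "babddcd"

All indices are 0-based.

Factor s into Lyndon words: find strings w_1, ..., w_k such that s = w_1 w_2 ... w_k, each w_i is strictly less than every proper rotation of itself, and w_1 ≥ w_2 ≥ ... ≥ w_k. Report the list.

emit factor 1: 'b' (i=0, period=1)
emit factor 2: 'abddcd' (i=1, period=6)

["b", "abddcd"]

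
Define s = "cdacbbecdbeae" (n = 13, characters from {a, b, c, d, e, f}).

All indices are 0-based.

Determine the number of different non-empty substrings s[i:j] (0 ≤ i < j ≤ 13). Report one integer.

sorted suffixes:
  #0 SA[0]=2  'acbbecdbeae'
  #1 SA[1]=11  'ae'
  #2 SA[2]=4  'bbecdbeae'
  #3 SA[3]=9  'beae'
  #4 SA[4]=5  'becdbeae'
  #5 SA[5]=3  'cbbecdbeae'
  #6 SA[6]=0  'cdacbbecdbeae'
  #7 SA[7]=7  'cdbeae'
  #8 SA[8]=1  'dacbbecdbeae'
  #9 SA[9]=8  'dbeae'
  #10 SA[10]=12  'e'
  #11 SA[11]=10  'eae'
  #12 SA[12]=6  'ecdbeae'

SA = [2, 11, 4, 9, 5, 3, 0, 7, 1, 8, 12, 10, 6]
rank  pair      lcp
   1  s[2:],s[11:]  1  'a'
   2  s[11:],s[4:]  0  ''
   3  s[4:],s[9:]  1  'b'
   4  s[9:],s[5:]  2  'be'
   5  s[5:],s[3:]  0  ''
   6  s[3:],s[0:]  1  'c'
   7  s[0:],s[7:]  2  'cd'
   8  s[7:],s[1:]  0  ''
   9  s[1:],s[8:]  1  'd'
  10  s[8:],s[12:]  0  ''
  11  s[12:],s[10:]  1  'e'
  12  s[10:],s[6:]  1  'e'

n(n+1)/2 = 13·14/2 = 91
Σ LCP = 0 + 1 + 0 + 1 + 2 + 0 + 1 + 2 + 0 + 1 + 0 + 1 + 1 = 10
distinct = 91 − 10 = 81

81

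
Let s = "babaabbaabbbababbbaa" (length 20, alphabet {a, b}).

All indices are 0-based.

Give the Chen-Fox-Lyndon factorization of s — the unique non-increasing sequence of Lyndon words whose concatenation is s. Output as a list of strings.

["b", "ab", "aabbaabbbababbb", "a", "a"]

emit factor 1: 'b' (i=0, period=1)
emit factor 2: 'ab' (i=1, period=2)
emit factor 3: 'aabbaabbbababbb' (i=3, period=15)
emit factor 4: 'a' (i=18, period=1)
emit factor 5: 'a' (i=19, period=1)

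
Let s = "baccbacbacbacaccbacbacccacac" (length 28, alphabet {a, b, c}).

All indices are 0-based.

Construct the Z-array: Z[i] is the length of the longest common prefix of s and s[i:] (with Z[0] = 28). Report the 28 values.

[28, 0, 0, 0, 3, 0, 0, 3, 0, 0, 3, 0, 0, 0, 0, 0, 3, 0, 0, 4, 0, 0, 0, 0, 0, 0, 0, 0]

Z[0]=28
i=1: fresh scan; Z[1]=0
i=2: fresh scan; Z[2]=0
i=3: fresh scan; Z[3]=0
i=4: fresh scan; Z[4]=3 scan→box=[4,7)
i=5: min(r-i=2, Z[1]=0)=0; Z[5]=0
i=6: min(r-i=1, Z[2]=0)=0; Z[6]=0
i=7: fresh scan; Z[7]=3 scan→box=[7,10)
i=8: min(r-i=2, Z[1]=0)=0; Z[8]=0
i=9: min(r-i=1, Z[2]=0)=0; Z[9]=0
i=10: fresh scan; Z[10]=3 scan→box=[10,13)
i=11: min(r-i=2, Z[1]=0)=0; Z[11]=0
i=12: min(r-i=1, Z[2]=0)=0; Z[12]=0
i=13: fresh scan; Z[13]=0
i=14: fresh scan; Z[14]=0
i=15: fresh scan; Z[15]=0
i=16: fresh scan; Z[16]=3 scan→box=[16,19)
i=17: min(r-i=2, Z[1]=0)=0; Z[17]=0
i=18: min(r-i=1, Z[2]=0)=0; Z[18]=0
i=19: fresh scan; Z[19]=4 scan→box=[19,23)
i=20: min(r-i=3, Z[1]=0)=0; Z[20]=0
i=21: min(r-i=2, Z[2]=0)=0; Z[21]=0
i=22: min(r-i=1, Z[3]=0)=0; Z[22]=0
i=23: fresh scan; Z[23]=0
i=24: fresh scan; Z[24]=0
i=25: fresh scan; Z[25]=0
i=26: fresh scan; Z[26]=0
i=27: fresh scan; Z[27]=0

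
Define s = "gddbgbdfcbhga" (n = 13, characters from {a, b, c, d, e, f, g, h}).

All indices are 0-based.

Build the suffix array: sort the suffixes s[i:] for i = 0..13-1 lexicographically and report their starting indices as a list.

sorted suffixes:
  #0 SA[0]=12  'a'
  #1 SA[1]=5  'bdfcbhga'
  #2 SA[2]=3  'bgbdfcbhga'
  #3 SA[3]=9  'bhga'
  #4 SA[4]=8  'cbhga'
  #5 SA[5]=2  'dbgbdfcbhga'
  #6 SA[6]=1  'ddbgbdfcbhga'
  #7 SA[7]=6  'dfcbhga'
  #8 SA[8]=7  'fcbhga'
  #9 SA[9]=11  'ga'
  #10 SA[10]=4  'gbdfcbhga'
  #11 SA[11]=0  'gddbgbdfcbhga'
  #12 SA[12]=10  'hga'

[12, 5, 3, 9, 8, 2, 1, 6, 7, 11, 4, 0, 10]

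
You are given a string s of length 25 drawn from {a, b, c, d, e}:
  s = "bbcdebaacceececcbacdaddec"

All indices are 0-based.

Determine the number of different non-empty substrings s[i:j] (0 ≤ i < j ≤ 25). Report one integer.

297

sorted suffixes:
  #0 SA[0]=6  'aacceececcbacdaddec'
  #1 SA[1]=7  'acceececcbacdaddec'
  #2 SA[2]=17  'acdaddec'
  #3 SA[3]=20  'addec'
  #4 SA[4]=5  'baacceececcbacdaddec'
  #5 SA[5]=16  'bacdaddec'
  #6 SA[6]=0  'bbcdebaacceececcbacdaddec'
  #7 SA[7]=1  'bcdebaacceececcbacdaddec'
  #8 SA[8]=24  'c'
  #9 SA[9]=15  'cbacdaddec'
  #10 SA[10]=14  'ccbacdaddec'
  #11 SA[11]=8  'cceececcbacdaddec'
  #12 SA[12]=18  'cdaddec'
  #13 SA[13]=2  'cdebaacceececcbacdaddec'
  #14 SA[14]=12  'ceccbacdaddec'
  #15 SA[15]=9  'ceececcbacdaddec'
  #16 SA[16]=19  'daddec'
  #17 SA[17]=21  'ddec'
  #18 SA[18]=3  'debaacceececcbacdaddec'
  #19 SA[19]=22  'dec'
  #20 SA[20]=4  'ebaacceececcbacdaddec'
  #21 SA[21]=23  'ec'
  #22 SA[22]=13  'eccbacdaddec'
  #23 SA[23]=11  'ececcbacdaddec'
  #24 SA[24]=10  'eececcbacdaddec'

SA = [6, 7, 17, 20, 5, 16, 0, 1, 24, 15, 14, 8, 18, 2, 12, 9, 19, 21, 3, 22, 4, 23, 13, 11, 10]
[i] adj suffixes → lcp
  [1] 6/7 → 1 ('a')
  [2] 7/17 → 2 ('ac')
  [3] 17/20 → 1 ('a')
  [4] 20/5 → 0 ('')
  [5] 5/16 → 2 ('ba')
  [6] 16/0 → 1 ('b')
  [7] 0/1 → 1 ('b')
  [8] 1/24 → 0 ('')
  [9] 24/15 → 1 ('c')
  [10] 15/14 → 1 ('c')
  [11] 14/8 → 2 ('cc')
  [12] 8/18 → 1 ('c')
  [13] 18/2 → 2 ('cd')
  [14] 2/12 → 1 ('c')
  [15] 12/9 → 2 ('ce')
  [16] 9/19 → 0 ('')
  [17] 19/21 → 1 ('d')
  [18] 21/3 → 1 ('d')
  [19] 3/22 → 2 ('de')
  [20] 22/4 → 0 ('')
  [21] 4/23 → 1 ('e')
  [22] 23/13 → 2 ('ec')
  [23] 13/11 → 2 ('ec')
  [24] 11/10 → 1 ('e')

n(n+1)/2 = 25·26/2 = 325
Σ LCP = 0 + 1 + 2 + 1 + 0 + 2 + 1 + 1 + 0 + 1 + 1 + 2 + 1 + 2 + 1 + 2 + 0 + 1 + 1 + 2 + 0 + 1 + 2 + 2 + 1 = 28
distinct = 325 − 28 = 297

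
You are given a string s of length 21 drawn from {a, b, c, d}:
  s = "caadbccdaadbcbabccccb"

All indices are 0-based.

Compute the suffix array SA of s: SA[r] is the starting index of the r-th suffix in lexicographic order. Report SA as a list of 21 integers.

[8, 1, 14, 9, 2, 20, 13, 11, 15, 4, 0, 19, 12, 18, 17, 16, 5, 6, 7, 10, 3]

rank→(start, suffix):
  0 → (8, 'aadbcbabccccb')
  1 → (1, 'aadbccdaadbcbabccccb')
  2 → (14, 'abccccb')
  3 → (9, 'adbcbabccccb')
  4 → (2, 'adbccdaadbcbabccccb')
  5 → (20, 'b')
  6 → (13, 'babccccb')
  7 → (11, 'bcbabccccb')
  8 → (15, 'bccccb')
  9 → (4, 'bccdaadbcbabccccb')
  10 → (0, 'caadbccdaadbcbabccccb')
  11 → (19, 'cb')
  12 → (12, 'cbabccccb')
  13 → (18, 'ccb')
  14 → (17, 'cccb')
  15 → (16, 'ccccb')
  16 → (5, 'ccdaadbcbabccccb')
  17 → (6, 'cdaadbcbabccccb')
  18 → (7, 'daadbcbabccccb')
  19 → (10, 'dbcbabccccb')
  20 → (3, 'dbccdaadbcbabccccb')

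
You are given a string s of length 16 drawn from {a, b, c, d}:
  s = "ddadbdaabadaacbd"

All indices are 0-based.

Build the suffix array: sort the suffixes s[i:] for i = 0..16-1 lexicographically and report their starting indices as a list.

[6, 11, 7, 12, 9, 2, 8, 14, 4, 13, 15, 5, 10, 1, 3, 0]

rank→(start, suffix):
  0 → (6, 'aabadaacbd')
  1 → (11, 'aacbd')
  2 → (7, 'abadaacbd')
  3 → (12, 'acbd')
  4 → (9, 'adaacbd')
  5 → (2, 'adbdaabadaacbd')
  6 → (8, 'badaacbd')
  7 → (14, 'bd')
  8 → (4, 'bdaabadaacbd')
  9 → (13, 'cbd')
  10 → (15, 'd')
  11 → (5, 'daabadaacbd')
  12 → (10, 'daacbd')
  13 → (1, 'dadbdaabadaacbd')
  14 → (3, 'dbdaabadaacbd')
  15 → (0, 'ddadbdaabadaacbd')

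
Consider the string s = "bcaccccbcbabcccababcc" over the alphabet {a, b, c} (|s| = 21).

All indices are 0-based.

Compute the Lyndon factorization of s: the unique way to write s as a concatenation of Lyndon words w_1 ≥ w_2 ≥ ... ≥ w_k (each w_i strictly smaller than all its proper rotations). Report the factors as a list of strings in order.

emit factor 1: 'bc' (i=0, period=2)
emit factor 2: 'accccbcb' (i=2, period=8)
emit factor 3: 'abccc' (i=10, period=5)
emit factor 4: 'ababcc' (i=15, period=6)

["bc", "accccbcb", "abccc", "ababcc"]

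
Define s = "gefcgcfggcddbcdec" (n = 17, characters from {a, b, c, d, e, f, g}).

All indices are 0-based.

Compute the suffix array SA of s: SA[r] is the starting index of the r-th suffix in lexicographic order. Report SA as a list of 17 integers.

sorted suffixes:
  #0 SA[0]=12  'bcdec'
  #1 SA[1]=16  'c'
  #2 SA[2]=9  'cddbcdec'
  #3 SA[3]=13  'cdec'
  #4 SA[4]=5  'cfggcddbcdec'
  #5 SA[5]=3  'cgcfggcddbcdec'
  #6 SA[6]=11  'dbcdec'
  #7 SA[7]=10  'ddbcdec'
  #8 SA[8]=14  'dec'
  #9 SA[9]=15  'ec'
  #10 SA[10]=1  'efcgcfggcddbcdec'
  #11 SA[11]=2  'fcgcfggcddbcdec'
  #12 SA[12]=6  'fggcddbcdec'
  #13 SA[13]=8  'gcddbcdec'
  #14 SA[14]=4  'gcfggcddbcdec'
  #15 SA[15]=0  'gefcgcfggcddbcdec'
  #16 SA[16]=7  'ggcddbcdec'

[12, 16, 9, 13, 5, 3, 11, 10, 14, 15, 1, 2, 6, 8, 4, 0, 7]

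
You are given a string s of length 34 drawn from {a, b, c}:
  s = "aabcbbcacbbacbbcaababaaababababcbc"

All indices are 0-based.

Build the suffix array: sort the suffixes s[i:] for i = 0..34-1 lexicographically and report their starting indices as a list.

[21, 16, 22, 0, 19, 17, 23, 25, 27, 1, 29, 7, 11, 20, 18, 24, 26, 28, 10, 9, 13, 4, 32, 14, 5, 2, 30, 33, 15, 6, 8, 12, 3, 31]

rank | idx | suffix
   0 |  21 | aaababababcbc
   1 |  16 | aababaaababababcbc
   2 |  22 | aababababcbc
   3 |   0 | aabcbbcacbbacbbcaababaaababababcbc
   4 |  19 | abaaababababcbc
   5 |  17 | ababaaababababcbc
   6 |  23 | ababababcbc
   7 |  25 | abababcbc
   8 |  27 | ababcbc
   9 |   1 | abcbbcacbbacbbcaababaaababababcbc
  10 |  29 | abcbc
  11 |   7 | acbbacbbcaababaaababababcbc
  12 |  11 | acbbcaababaaababababcbc
  13 |  20 | baaababababcbc
  14 |  18 | babaaababababcbc
  15 |  24 | babababcbc
  16 |  26 | bababcbc
  17 |  28 | babcbc
  18 |  10 | bacbbcaababaaababababcbc
  19 |   9 | bbacbbcaababaaababababcbc
  20 |  13 | bbcaababaaababababcbc
  21 |   4 | bbcacbbacbbcaababaaababababcbc
  22 |  32 | bc
  23 |  14 | bcaababaaababababcbc
  24 |   5 | bcacbbacbbcaababaaababababcbc
  25 |   2 | bcbbcacbbacbbcaababaaababababcbc
  26 |  30 | bcbc
  27 |  33 | c
  28 |  15 | caababaaababababcbc
  29 |   6 | cacbbacbbcaababaaababababcbc
  30 |   8 | cbbacbbcaababaaababababcbc
  31 |  12 | cbbcaababaaababababcbc
  32 |   3 | cbbcacbbacbbcaababaaababababcbc
  33 |  31 | cbc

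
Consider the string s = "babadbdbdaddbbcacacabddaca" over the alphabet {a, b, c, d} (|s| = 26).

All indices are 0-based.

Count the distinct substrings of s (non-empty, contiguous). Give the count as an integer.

sorted suffixes:
  #0 SA[0]=25  'a'
  #1 SA[1]=1  'abadbdbdaddbbcacacabddaca'
  #2 SA[2]=19  'abddaca'
  #3 SA[3]=23  'aca'
  #4 SA[4]=17  'acabddaca'
  #5 SA[5]=15  'acacabddaca'
  #6 SA[6]=3  'adbdbdaddbbcacacabddaca'
  #7 SA[7]=9  'addbbcacacabddaca'
  #8 SA[8]=0  'babadbdbdaddbbcacacabddaca'
  #9 SA[9]=2  'badbdbdaddbbcacacabddaca'
  #10 SA[10]=12  'bbcacacabddaca'
  #11 SA[11]=13  'bcacacabddaca'
  #12 SA[12]=7  'bdaddbbcacacabddaca'
  #13 SA[13]=5  'bdbdaddbbcacacabddaca'
  #14 SA[14]=20  'bddaca'
  #15 SA[15]=24  'ca'
  #16 SA[16]=18  'cabddaca'
  #17 SA[17]=16  'cacabddaca'
  #18 SA[18]=14  'cacacabddaca'
  #19 SA[19]=22  'daca'
  #20 SA[20]=8  'daddbbcacacabddaca'
  #21 SA[21]=11  'dbbcacacabddaca'
  #22 SA[22]=6  'dbdaddbbcacacabddaca'
  #23 SA[23]=4  'dbdbdaddbbcacacabddaca'
  #24 SA[24]=21  'ddaca'
  #25 SA[25]=10  'ddbbcacacabddaca'

SA = [25, 1, 19, 23, 17, 15, 3, 9, 0, 2, 12, 13, 7, 5, 20, 24, 18, 16, 14, 22, 8, 11, 6, 4, 21, 10]
rank  pair      lcp
   1  s[25:],s[1:]  1  'a'
   2  s[1:],s[19:]  2  'ab'
   3  s[19:],s[23:]  1  'a'
   4  s[23:],s[17:]  3  'aca'
   5  s[17:],s[15:]  3  'aca'
   6  s[15:],s[3:]  1  'a'
   7  s[3:],s[9:]  2  'ad'
   8  s[9:],s[0:]  0  ''
   9  s[0:],s[2:]  2  'ba'
  10  s[2:],s[12:]  1  'b'
  11  s[12:],s[13:]  1  'b'
  12  s[13:],s[7:]  1  'b'
  13  s[7:],s[5:]  2  'bd'
  14  s[5:],s[20:]  2  'bd'
  15  s[20:],s[24:]  0  ''
  16  s[24:],s[18:]  2  'ca'
  17  s[18:],s[16:]  2  'ca'
  18  s[16:],s[14:]  4  'caca'
  19  s[14:],s[22:]  0  ''
  20  s[22:],s[8:]  2  'da'
  21  s[8:],s[11:]  1  'd'
  22  s[11:],s[6:]  2  'db'
  23  s[6:],s[4:]  3  'dbd'
  24  s[4:],s[21:]  1  'd'
  25  s[21:],s[10:]  2  'dd'

n(n+1)/2 = 26·27/2 = 351
Σ LCP = 0 + 1 + 2 + 1 + 3 + 3 + 1 + 2 + 0 + 2 + 1 + 1 + 1 + 2 + 2 + 0 + 2 + 2 + 4 + 0 + 2 + 1 + 2 + 3 + 1 + 2 = 41
distinct = 351 − 41 = 310

310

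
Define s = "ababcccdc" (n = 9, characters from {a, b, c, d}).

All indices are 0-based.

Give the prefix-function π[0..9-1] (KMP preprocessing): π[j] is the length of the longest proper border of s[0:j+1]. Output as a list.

[0, 0, 1, 2, 0, 0, 0, 0, 0]

π[0] = 0
j=1 s[j]='b': π[1]=0 (border '')
j=2 s[j]='a': π[2]=1 (border 'a')
j=3 s[j]='b': π[3]=2 (border 'ab')
j=4 s[j]='c': k: 2→0; π[4]=0 (border '')
j=5 s[j]='c': π[5]=0 (border '')
j=6 s[j]='c': π[6]=0 (border '')
j=7 s[j]='d': π[7]=0 (border '')
j=8 s[j]='c': π[8]=0 (border '')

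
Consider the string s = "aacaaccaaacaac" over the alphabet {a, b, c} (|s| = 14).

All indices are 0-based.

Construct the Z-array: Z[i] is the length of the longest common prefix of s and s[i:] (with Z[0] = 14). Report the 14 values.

Z[0]=14
i=1: fresh scan; Z[1]=1 grow→box=[1,2)
i=2: fresh scan; Z[2]=0
i=3: fresh scan; Z[3]=3 grow→box=[3,6)
i=4: min(r-i=2, Z[1]=1)=1; Z[4]=1
i=5: min(r-i=1, Z[2]=0)=0; Z[5]=0
i=6: fresh scan; Z[6]=0
i=7: fresh scan; Z[7]=2 grow→box=[7,9)
i=8: min(r-i=1, Z[1]=1)=1; Z[8]=6 grow→box=[8,14)
i=9: min(r-i=5, Z[1]=1)=1; Z[9]=1
i=10: min(r-i=4, Z[2]=0)=0; Z[10]=0
i=11: min(r-i=3, Z[3]=3)=3; Z[11]=3
i=12: min(r-i=2, Z[4]=1)=1; Z[12]=1
i=13: min(r-i=1, Z[5]=0)=0; Z[13]=0

[14, 1, 0, 3, 1, 0, 0, 2, 6, 1, 0, 3, 1, 0]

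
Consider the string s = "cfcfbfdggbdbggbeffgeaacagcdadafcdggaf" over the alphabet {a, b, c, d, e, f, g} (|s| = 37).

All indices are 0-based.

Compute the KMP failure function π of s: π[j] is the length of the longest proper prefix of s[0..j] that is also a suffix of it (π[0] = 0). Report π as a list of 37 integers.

π[0] = 0
j=1 s[j]='f': π[1]=0 (border '')
j=2 s[j]='c': π[2]=1 (border 'c')
j=3 s[j]='f': π[3]=2 (border 'cf')
j=4 s[j]='b': k: 2→0; π[4]=0 (border '')
j=5 s[j]='f': π[5]=0 (border '')
j=6 s[j]='d': π[6]=0 (border '')
j=7 s[j]='g': π[7]=0 (border '')
j=8 s[j]='g': π[8]=0 (border '')
j=9 s[j]='b': π[9]=0 (border '')
j=10 s[j]='d': π[10]=0 (border '')
j=11 s[j]='b': π[11]=0 (border '')
j=12 s[j]='g': π[12]=0 (border '')
j=13 s[j]='g': π[13]=0 (border '')
j=14 s[j]='b': π[14]=0 (border '')
j=15 s[j]='e': π[15]=0 (border '')
j=16 s[j]='f': π[16]=0 (border '')
j=17 s[j]='f': π[17]=0 (border '')
j=18 s[j]='g': π[18]=0 (border '')
j=19 s[j]='e': π[19]=0 (border '')
j=20 s[j]='a': π[20]=0 (border '')
j=21 s[j]='a': π[21]=0 (border '')
j=22 s[j]='c': π[22]=1 (border 'c')
j=23 s[j]='a': k: 1→0; π[23]=0 (border '')
j=24 s[j]='g': π[24]=0 (border '')
j=25 s[j]='c': π[25]=1 (border 'c')
j=26 s[j]='d': k: 1→0; π[26]=0 (border '')
j=27 s[j]='a': π[27]=0 (border '')
j=28 s[j]='d': π[28]=0 (border '')
j=29 s[j]='a': π[29]=0 (border '')
j=30 s[j]='f': π[30]=0 (border '')
j=31 s[j]='c': π[31]=1 (border 'c')
j=32 s[j]='d': k: 1→0; π[32]=0 (border '')
j=33 s[j]='g': π[33]=0 (border '')
j=34 s[j]='g': π[34]=0 (border '')
j=35 s[j]='a': π[35]=0 (border '')
j=36 s[j]='f': π[36]=0 (border '')

[0, 0, 1, 2, 0, 0, 0, 0, 0, 0, 0, 0, 0, 0, 0, 0, 0, 0, 0, 0, 0, 0, 1, 0, 0, 1, 0, 0, 0, 0, 0, 1, 0, 0, 0, 0, 0]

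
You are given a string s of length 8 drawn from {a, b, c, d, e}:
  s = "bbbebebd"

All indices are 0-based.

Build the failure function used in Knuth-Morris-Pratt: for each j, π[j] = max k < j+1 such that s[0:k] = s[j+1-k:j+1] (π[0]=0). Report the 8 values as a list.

[0, 1, 2, 0, 1, 0, 1, 0]

π[0] = 0
j=1 s[j]='b': π[1]=1 (border 'b')
j=2 s[j]='b': π[2]=2 (border 'bb')
j=3 s[j]='e': k: 2→1→0; π[3]=0 (border '')
j=4 s[j]='b': π[4]=1 (border 'b')
j=5 s[j]='e': k: 1→0; π[5]=0 (border '')
j=6 s[j]='b': π[6]=1 (border 'b')
j=7 s[j]='d': k: 1→0; π[7]=0 (border '')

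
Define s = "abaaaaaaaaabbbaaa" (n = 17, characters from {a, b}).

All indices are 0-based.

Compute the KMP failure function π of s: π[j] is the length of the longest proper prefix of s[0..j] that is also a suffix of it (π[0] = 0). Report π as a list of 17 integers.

π[0] = 0
j=1 s[j]='b': π[1]=0 (border '')
j=2 s[j]='a': π[2]=1 (border 'a')
j=3 s[j]='a': k: 1→0; π[3]=1 (border 'a')
j=4 s[j]='a': k: 1→0; π[4]=1 (border 'a')
j=5 s[j]='a': k: 1→0; π[5]=1 (border 'a')
j=6 s[j]='a': k: 1→0; π[6]=1 (border 'a')
j=7 s[j]='a': k: 1→0; π[7]=1 (border 'a')
j=8 s[j]='a': k: 1→0; π[8]=1 (border 'a')
j=9 s[j]='a': k: 1→0; π[9]=1 (border 'a')
j=10 s[j]='a': k: 1→0; π[10]=1 (border 'a')
j=11 s[j]='b': π[11]=2 (border 'ab')
j=12 s[j]='b': k: 2→0; π[12]=0 (border '')
j=13 s[j]='b': π[13]=0 (border '')
j=14 s[j]='a': π[14]=1 (border 'a')
j=15 s[j]='a': k: 1→0; π[15]=1 (border 'a')
j=16 s[j]='a': k: 1→0; π[16]=1 (border 'a')

[0, 0, 1, 1, 1, 1, 1, 1, 1, 1, 1, 2, 0, 0, 1, 1, 1]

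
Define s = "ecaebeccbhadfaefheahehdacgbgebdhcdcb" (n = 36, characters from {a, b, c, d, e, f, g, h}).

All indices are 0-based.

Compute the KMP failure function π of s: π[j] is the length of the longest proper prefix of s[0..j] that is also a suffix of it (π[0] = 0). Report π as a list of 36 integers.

π[0] = 0
j=1 s[j]='c': π[1]=0 (border '')
j=2 s[j]='a': π[2]=0 (border '')
j=3 s[j]='e': π[3]=1 (border 'e')
j=4 s[j]='b': k: 1→0; π[4]=0 (border '')
j=5 s[j]='e': π[5]=1 (border 'e')
j=6 s[j]='c': π[6]=2 (border 'ec')
j=7 s[j]='c': k: 2→0; π[7]=0 (border '')
j=8 s[j]='b': π[8]=0 (border '')
j=9 s[j]='h': π[9]=0 (border '')
j=10 s[j]='a': π[10]=0 (border '')
j=11 s[j]='d': π[11]=0 (border '')
j=12 s[j]='f': π[12]=0 (border '')
j=13 s[j]='a': π[13]=0 (border '')
j=14 s[j]='e': π[14]=1 (border 'e')
j=15 s[j]='f': k: 1→0; π[15]=0 (border '')
j=16 s[j]='h': π[16]=0 (border '')
j=17 s[j]='e': π[17]=1 (border 'e')
j=18 s[j]='a': k: 1→0; π[18]=0 (border '')
j=19 s[j]='h': π[19]=0 (border '')
j=20 s[j]='e': π[20]=1 (border 'e')
j=21 s[j]='h': k: 1→0; π[21]=0 (border '')
j=22 s[j]='d': π[22]=0 (border '')
j=23 s[j]='a': π[23]=0 (border '')
j=24 s[j]='c': π[24]=0 (border '')
j=25 s[j]='g': π[25]=0 (border '')
j=26 s[j]='b': π[26]=0 (border '')
j=27 s[j]='g': π[27]=0 (border '')
j=28 s[j]='e': π[28]=1 (border 'e')
j=29 s[j]='b': k: 1→0; π[29]=0 (border '')
j=30 s[j]='d': π[30]=0 (border '')
j=31 s[j]='h': π[31]=0 (border '')
j=32 s[j]='c': π[32]=0 (border '')
j=33 s[j]='d': π[33]=0 (border '')
j=34 s[j]='c': π[34]=0 (border '')
j=35 s[j]='b': π[35]=0 (border '')

[0, 0, 0, 1, 0, 1, 2, 0, 0, 0, 0, 0, 0, 0, 1, 0, 0, 1, 0, 0, 1, 0, 0, 0, 0, 0, 0, 0, 1, 0, 0, 0, 0, 0, 0, 0]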